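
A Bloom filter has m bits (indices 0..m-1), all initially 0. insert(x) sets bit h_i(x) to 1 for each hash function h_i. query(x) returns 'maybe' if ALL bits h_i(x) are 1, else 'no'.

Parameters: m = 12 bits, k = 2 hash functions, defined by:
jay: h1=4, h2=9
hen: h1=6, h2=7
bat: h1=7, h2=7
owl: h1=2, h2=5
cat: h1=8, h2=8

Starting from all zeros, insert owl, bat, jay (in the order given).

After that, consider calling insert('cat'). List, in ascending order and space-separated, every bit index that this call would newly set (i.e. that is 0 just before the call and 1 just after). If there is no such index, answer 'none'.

Answer: 8

Derivation:
Start: bits=000000000000
After insert 'owl': sets bits 2 5 -> bits=001001000000
After insert 'bat': sets bits 7 -> bits=001001010000
After insert 'jay': sets bits 4 9 -> bits=001011010100
insert 'cat' would touch bits 8; currently bit8=0
Bits that are 0 among those (would change 0->1): 8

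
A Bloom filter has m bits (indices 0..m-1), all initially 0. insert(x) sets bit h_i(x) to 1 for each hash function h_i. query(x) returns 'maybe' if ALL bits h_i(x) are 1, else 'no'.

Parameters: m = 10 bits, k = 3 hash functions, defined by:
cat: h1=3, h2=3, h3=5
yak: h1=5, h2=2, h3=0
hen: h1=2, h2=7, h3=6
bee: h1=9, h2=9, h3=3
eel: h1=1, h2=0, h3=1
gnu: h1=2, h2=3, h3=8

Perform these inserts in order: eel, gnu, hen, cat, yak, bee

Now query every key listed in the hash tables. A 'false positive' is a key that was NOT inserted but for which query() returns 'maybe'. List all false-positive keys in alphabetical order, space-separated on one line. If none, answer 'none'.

Start: bits=0000000000
After insert 'eel': sets bits 0 1 -> bits=1100000000
After insert 'gnu': sets bits 2 3 8 -> bits=1111000010
After insert 'hen': sets bits 2 6 7 -> bits=1111001110
After insert 'cat': sets bits 3 5 -> bits=1111011110
After insert 'yak': sets bits 0 2 5 -> bits=1111011110
After insert 'bee': sets bits 3 9 -> bits=1111011111
Not inserted: (none) — query each against bits=1111011111:
False positives (alphabetical): none

Answer: none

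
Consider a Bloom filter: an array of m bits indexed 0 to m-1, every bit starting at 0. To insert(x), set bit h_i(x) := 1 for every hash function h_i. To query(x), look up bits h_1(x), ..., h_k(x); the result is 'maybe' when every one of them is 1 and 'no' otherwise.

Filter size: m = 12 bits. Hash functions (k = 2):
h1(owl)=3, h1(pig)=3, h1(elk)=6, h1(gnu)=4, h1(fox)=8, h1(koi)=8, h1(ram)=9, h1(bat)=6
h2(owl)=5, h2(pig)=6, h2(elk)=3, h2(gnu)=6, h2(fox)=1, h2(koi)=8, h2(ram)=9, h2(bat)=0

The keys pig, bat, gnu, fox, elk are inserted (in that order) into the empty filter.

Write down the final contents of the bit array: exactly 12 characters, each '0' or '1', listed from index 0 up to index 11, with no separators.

Answer: 110110101000

Derivation:
Start: bits=000000000000
After insert 'pig': sets bits 3 6 -> bits=000100100000
After insert 'bat': sets bits 0 6 -> bits=100100100000
After insert 'gnu': sets bits 4 6 -> bits=100110100000
After insert 'fox': sets bits 1 8 -> bits=110110101000
After insert 'elk': sets bits 3 6 -> bits=110110101000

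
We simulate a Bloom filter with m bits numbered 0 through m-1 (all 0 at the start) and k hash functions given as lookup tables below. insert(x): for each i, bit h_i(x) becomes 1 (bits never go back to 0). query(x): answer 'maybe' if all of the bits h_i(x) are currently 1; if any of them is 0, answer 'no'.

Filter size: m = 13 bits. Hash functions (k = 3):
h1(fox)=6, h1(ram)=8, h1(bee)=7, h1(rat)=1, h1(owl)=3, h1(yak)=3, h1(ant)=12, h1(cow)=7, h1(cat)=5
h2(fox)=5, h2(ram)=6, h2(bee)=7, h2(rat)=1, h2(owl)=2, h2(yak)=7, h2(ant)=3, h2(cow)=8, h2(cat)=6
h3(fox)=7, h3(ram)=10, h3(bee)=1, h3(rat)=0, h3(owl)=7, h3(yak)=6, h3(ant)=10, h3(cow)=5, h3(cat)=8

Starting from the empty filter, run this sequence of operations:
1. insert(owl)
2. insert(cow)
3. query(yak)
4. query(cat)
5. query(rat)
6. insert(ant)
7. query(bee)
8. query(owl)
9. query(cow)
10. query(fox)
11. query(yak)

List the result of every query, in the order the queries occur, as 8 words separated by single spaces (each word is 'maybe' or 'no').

Start: bits=0000000000000
Op 1: insert owl -> sets bits 2 3 7 -> bits=0011000100000
Op 2: insert cow -> sets bits 5 7 8 -> bits=0011010110000
Op 3: query yak -> checks bit3=1, bit6=0, bit7=1 (has a 0) -> no
Op 4: query cat -> checks bit5=1, bit6=0, bit8=1 (has a 0) -> no
Op 5: query rat -> checks bit0=0, bit1=0 (has a 0) -> no
Op 6: insert ant -> sets bits 3 10 12 -> bits=0011010110101
Op 7: query bee -> checks bit1=0, bit7=1 (has a 0) -> no
Op 8: query owl -> checks bit2=1, bit3=1, bit7=1 (all 1) -> maybe
Op 9: query cow -> checks bit5=1, bit7=1, bit8=1 (all 1) -> maybe
Op 10: query fox -> checks bit5=1, bit6=0, bit7=1 (has a 0) -> no
Op 11: query yak -> checks bit3=1, bit6=0, bit7=1 (has a 0) -> no
Query results in order: no no no no maybe maybe no no

Answer: no no no no maybe maybe no no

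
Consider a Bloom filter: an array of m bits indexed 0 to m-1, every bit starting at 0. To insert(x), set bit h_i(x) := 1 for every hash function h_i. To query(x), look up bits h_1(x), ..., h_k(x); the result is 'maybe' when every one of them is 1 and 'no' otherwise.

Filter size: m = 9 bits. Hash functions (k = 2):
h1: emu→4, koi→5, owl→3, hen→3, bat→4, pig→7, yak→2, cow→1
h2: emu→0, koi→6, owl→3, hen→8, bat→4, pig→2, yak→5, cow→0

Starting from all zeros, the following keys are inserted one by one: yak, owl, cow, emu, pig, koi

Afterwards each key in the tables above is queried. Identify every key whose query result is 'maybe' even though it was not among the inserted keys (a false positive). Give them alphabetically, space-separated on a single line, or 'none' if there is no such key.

Start: bits=000000000
After insert 'yak': sets bits 2 5 -> bits=001001000
After insert 'owl': sets bits 3 -> bits=001101000
After insert 'cow': sets bits 0 1 -> bits=111101000
After insert 'emu': sets bits 0 4 -> bits=111111000
After insert 'pig': sets bits 2 7 -> bits=111111010
After insert 'koi': sets bits 5 6 -> bits=111111110
Not inserted: bat hen — query each against bits=111111110:
query bat: checks bit4=1 (all 1) -> maybe => FALSE POSITIVE
query hen: checks bit3=1, bit8=0 (has a 0) -> no => not a false positive
False positives (alphabetical): bat

Answer: bat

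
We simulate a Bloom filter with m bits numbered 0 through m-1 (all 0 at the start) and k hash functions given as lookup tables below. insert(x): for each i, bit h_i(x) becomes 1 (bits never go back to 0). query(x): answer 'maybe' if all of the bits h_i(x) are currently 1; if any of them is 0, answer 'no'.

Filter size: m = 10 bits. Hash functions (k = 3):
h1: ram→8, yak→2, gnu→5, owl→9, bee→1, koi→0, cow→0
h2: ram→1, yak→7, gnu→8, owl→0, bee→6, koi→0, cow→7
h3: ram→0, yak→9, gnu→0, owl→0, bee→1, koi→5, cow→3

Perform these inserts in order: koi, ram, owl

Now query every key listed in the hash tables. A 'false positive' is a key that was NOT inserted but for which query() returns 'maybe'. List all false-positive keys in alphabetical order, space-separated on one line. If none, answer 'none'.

Answer: gnu

Derivation:
Start: bits=0000000000
After insert 'koi': sets bits 0 5 -> bits=1000010000
After insert 'ram': sets bits 0 1 8 -> bits=1100010010
After insert 'owl': sets bits 0 9 -> bits=1100010011
Not inserted: bee cow gnu yak — query each against bits=1100010011:
query bee: checks bit1=1, bit6=0 (has a 0) -> no => not a false positive
query cow: checks bit0=1, bit3=0, bit7=0 (has a 0) -> no => not a false positive
query gnu: checks bit0=1, bit5=1, bit8=1 (all 1) -> maybe => FALSE POSITIVE
query yak: checks bit2=0, bit7=0, bit9=1 (has a 0) -> no => not a false positive
False positives (alphabetical): gnu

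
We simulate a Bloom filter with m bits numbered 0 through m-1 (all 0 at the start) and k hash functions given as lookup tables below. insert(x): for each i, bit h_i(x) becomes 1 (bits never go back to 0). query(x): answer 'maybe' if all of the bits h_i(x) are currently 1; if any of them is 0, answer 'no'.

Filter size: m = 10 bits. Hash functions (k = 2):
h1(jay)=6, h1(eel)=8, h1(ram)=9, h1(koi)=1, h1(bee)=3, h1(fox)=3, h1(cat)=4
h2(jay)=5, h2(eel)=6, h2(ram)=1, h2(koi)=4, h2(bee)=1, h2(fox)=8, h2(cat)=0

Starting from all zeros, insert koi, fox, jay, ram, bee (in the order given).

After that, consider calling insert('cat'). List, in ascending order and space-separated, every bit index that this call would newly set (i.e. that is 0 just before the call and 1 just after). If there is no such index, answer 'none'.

Answer: 0

Derivation:
Start: bits=0000000000
After insert 'koi': sets bits 1 4 -> bits=0100100000
After insert 'fox': sets bits 3 8 -> bits=0101100010
After insert 'jay': sets bits 5 6 -> bits=0101111010
After insert 'ram': sets bits 1 9 -> bits=0101111011
After insert 'bee': sets bits 1 3 -> bits=0101111011
insert 'cat' would touch bits 0 4; currently bit0=0, bit4=1
Bits that are 0 among those (would change 0->1): 0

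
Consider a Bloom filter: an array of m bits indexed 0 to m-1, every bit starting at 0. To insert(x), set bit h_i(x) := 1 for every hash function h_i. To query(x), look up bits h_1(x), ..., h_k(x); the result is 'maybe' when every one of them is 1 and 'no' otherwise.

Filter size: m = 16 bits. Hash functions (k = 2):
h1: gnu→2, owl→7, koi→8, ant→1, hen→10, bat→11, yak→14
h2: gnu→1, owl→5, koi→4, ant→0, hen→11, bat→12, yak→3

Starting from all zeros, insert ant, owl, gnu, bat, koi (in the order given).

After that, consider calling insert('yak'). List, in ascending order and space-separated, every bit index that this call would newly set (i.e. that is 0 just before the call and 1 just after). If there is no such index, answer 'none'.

Answer: 3 14

Derivation:
Start: bits=0000000000000000
After insert 'ant': sets bits 0 1 -> bits=1100000000000000
After insert 'owl': sets bits 5 7 -> bits=1100010100000000
After insert 'gnu': sets bits 1 2 -> bits=1110010100000000
After insert 'bat': sets bits 11 12 -> bits=1110010100011000
After insert 'koi': sets bits 4 8 -> bits=1110110110011000
insert 'yak' would touch bits 3 14; currently bit3=0, bit14=0
Bits that are 0 among those (would change 0->1): 3 14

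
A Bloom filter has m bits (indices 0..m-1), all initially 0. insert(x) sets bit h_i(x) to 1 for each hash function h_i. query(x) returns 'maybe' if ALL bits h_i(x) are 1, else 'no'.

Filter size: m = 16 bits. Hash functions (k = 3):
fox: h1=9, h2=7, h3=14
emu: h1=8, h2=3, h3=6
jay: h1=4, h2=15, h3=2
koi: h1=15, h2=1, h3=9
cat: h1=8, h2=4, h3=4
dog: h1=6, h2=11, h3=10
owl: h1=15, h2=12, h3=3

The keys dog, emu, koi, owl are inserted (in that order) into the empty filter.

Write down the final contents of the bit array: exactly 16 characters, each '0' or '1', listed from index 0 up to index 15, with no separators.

Start: bits=0000000000000000
After insert 'dog': sets bits 6 10 11 -> bits=0000001000110000
After insert 'emu': sets bits 3 6 8 -> bits=0001001010110000
After insert 'koi': sets bits 1 9 15 -> bits=0101001011110001
After insert 'owl': sets bits 3 12 15 -> bits=0101001011111001

Answer: 0101001011111001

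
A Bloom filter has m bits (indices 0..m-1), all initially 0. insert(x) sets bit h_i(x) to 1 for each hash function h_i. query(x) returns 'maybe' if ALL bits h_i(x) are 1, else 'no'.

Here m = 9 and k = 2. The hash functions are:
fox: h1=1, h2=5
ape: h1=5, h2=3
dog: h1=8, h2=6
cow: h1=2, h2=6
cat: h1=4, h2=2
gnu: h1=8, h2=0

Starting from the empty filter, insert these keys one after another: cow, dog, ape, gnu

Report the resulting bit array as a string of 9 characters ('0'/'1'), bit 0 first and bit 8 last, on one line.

Answer: 101101101

Derivation:
Start: bits=000000000
After insert 'cow': sets bits 2 6 -> bits=001000100
After insert 'dog': sets bits 6 8 -> bits=001000101
After insert 'ape': sets bits 3 5 -> bits=001101101
After insert 'gnu': sets bits 0 8 -> bits=101101101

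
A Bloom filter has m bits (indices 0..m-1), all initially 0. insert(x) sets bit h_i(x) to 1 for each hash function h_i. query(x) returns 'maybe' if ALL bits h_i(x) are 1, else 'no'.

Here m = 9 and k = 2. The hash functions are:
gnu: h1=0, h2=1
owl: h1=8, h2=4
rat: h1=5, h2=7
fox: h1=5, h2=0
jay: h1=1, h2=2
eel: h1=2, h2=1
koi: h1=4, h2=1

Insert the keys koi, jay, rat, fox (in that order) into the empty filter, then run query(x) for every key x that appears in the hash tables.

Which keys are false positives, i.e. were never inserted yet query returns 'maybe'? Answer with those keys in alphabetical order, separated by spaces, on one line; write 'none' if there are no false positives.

Answer: eel gnu

Derivation:
Start: bits=000000000
After insert 'koi': sets bits 1 4 -> bits=010010000
After insert 'jay': sets bits 1 2 -> bits=011010000
After insert 'rat': sets bits 5 7 -> bits=011011010
After insert 'fox': sets bits 0 5 -> bits=111011010
Not inserted: eel gnu owl — query each against bits=111011010:
query eel: checks bit1=1, bit2=1 (all 1) -> maybe => FALSE POSITIVE
query gnu: checks bit0=1, bit1=1 (all 1) -> maybe => FALSE POSITIVE
query owl: checks bit4=1, bit8=0 (has a 0) -> no => not a false positive
False positives (alphabetical): eel gnu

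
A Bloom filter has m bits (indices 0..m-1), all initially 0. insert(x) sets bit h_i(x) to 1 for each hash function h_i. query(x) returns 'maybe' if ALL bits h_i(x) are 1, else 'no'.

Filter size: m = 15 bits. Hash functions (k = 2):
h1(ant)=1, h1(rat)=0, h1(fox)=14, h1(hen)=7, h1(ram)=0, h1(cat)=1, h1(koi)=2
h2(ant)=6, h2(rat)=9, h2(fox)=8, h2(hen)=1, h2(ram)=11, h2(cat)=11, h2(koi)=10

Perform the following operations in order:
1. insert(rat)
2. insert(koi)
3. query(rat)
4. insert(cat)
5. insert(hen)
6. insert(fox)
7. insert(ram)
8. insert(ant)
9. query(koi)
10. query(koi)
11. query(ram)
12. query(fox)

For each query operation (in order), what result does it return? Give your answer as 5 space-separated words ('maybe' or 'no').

Answer: maybe maybe maybe maybe maybe

Derivation:
Start: bits=000000000000000
Op 1: insert rat -> sets bits 0 9 -> bits=100000000100000
Op 2: insert koi -> sets bits 2 10 -> bits=101000000110000
Op 3: query rat -> checks bit0=1, bit9=1 (all 1) -> maybe
Op 4: insert cat -> sets bits 1 11 -> bits=111000000111000
Op 5: insert hen -> sets bits 1 7 -> bits=111000010111000
Op 6: insert fox -> sets bits 8 14 -> bits=111000011111001
Op 7: insert ram -> sets bits 0 11 -> bits=111000011111001
Op 8: insert ant -> sets bits 1 6 -> bits=111000111111001
Op 9: query koi -> checks bit2=1, bit10=1 (all 1) -> maybe
Op 10: query koi -> checks bit2=1, bit10=1 (all 1) -> maybe
Op 11: query ram -> checks bit0=1, bit11=1 (all 1) -> maybe
Op 12: query fox -> checks bit8=1, bit14=1 (all 1) -> maybe
Query results in order: maybe maybe maybe maybe maybe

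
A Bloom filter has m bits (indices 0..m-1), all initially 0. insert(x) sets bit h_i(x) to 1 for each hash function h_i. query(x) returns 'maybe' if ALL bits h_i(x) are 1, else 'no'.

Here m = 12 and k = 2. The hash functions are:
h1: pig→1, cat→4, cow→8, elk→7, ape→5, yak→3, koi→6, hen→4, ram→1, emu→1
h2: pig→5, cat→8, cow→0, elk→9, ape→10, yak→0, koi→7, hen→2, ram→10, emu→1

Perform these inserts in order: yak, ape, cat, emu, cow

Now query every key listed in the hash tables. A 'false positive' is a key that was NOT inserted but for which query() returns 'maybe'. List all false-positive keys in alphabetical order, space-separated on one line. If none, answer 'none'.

Start: bits=000000000000
After insert 'yak': sets bits 0 3 -> bits=100100000000
After insert 'ape': sets bits 5 10 -> bits=100101000010
After insert 'cat': sets bits 4 8 -> bits=100111001010
After insert 'emu': sets bits 1 -> bits=110111001010
After insert 'cow': sets bits 0 8 -> bits=110111001010
Not inserted: elk hen koi pig ram — query each against bits=110111001010:
query elk: checks bit7=0, bit9=0 (has a 0) -> no => not a false positive
query hen: checks bit2=0, bit4=1 (has a 0) -> no => not a false positive
query koi: checks bit6=0, bit7=0 (has a 0) -> no => not a false positive
query pig: checks bit1=1, bit5=1 (all 1) -> maybe => FALSE POSITIVE
query ram: checks bit1=1, bit10=1 (all 1) -> maybe => FALSE POSITIVE
False positives (alphabetical): pig ram

Answer: pig ram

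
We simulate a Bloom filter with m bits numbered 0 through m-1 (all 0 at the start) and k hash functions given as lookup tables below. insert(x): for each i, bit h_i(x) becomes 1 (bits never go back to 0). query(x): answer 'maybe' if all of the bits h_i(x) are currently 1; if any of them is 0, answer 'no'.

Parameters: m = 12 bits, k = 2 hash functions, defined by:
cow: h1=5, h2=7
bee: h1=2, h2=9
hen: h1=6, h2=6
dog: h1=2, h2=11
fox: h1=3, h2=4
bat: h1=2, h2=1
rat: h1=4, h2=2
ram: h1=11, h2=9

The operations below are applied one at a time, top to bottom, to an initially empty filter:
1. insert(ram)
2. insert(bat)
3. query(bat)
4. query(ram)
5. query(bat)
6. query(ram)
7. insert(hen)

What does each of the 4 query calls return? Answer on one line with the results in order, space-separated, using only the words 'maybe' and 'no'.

Answer: maybe maybe maybe maybe

Derivation:
Start: bits=000000000000
Op 1: insert ram -> sets bits 9 11 -> bits=000000000101
Op 2: insert bat -> sets bits 1 2 -> bits=011000000101
Op 3: query bat -> checks bit1=1, bit2=1 (all 1) -> maybe
Op 4: query ram -> checks bit9=1, bit11=1 (all 1) -> maybe
Op 5: query bat -> checks bit1=1, bit2=1 (all 1) -> maybe
Op 6: query ram -> checks bit9=1, bit11=1 (all 1) -> maybe
Op 7: insert hen -> sets bits 6 -> bits=011000100101
Query results in order: maybe maybe maybe maybe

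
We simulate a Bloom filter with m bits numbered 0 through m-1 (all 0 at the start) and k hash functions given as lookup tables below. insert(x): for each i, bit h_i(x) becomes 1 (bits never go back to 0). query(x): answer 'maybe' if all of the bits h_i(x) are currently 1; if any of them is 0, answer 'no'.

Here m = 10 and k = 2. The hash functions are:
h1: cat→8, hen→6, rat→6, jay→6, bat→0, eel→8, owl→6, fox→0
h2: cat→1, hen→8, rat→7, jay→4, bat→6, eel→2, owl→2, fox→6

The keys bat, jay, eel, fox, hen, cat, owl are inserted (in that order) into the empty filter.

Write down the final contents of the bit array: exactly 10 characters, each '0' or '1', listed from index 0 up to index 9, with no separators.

Start: bits=0000000000
After insert 'bat': sets bits 0 6 -> bits=1000001000
After insert 'jay': sets bits 4 6 -> bits=1000101000
After insert 'eel': sets bits 2 8 -> bits=1010101010
After insert 'fox': sets bits 0 6 -> bits=1010101010
After insert 'hen': sets bits 6 8 -> bits=1010101010
After insert 'cat': sets bits 1 8 -> bits=1110101010
After insert 'owl': sets bits 2 6 -> bits=1110101010

Answer: 1110101010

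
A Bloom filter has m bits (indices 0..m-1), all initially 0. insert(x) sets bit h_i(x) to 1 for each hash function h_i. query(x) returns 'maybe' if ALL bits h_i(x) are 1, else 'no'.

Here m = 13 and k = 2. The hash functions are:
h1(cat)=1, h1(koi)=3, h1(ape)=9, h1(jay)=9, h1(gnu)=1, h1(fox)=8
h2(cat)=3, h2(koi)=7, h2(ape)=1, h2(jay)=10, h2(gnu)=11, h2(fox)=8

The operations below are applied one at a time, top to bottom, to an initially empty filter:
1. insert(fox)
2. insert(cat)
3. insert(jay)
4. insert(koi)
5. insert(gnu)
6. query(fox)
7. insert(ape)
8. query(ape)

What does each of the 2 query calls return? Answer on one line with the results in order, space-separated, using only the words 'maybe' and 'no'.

Start: bits=0000000000000
Op 1: insert fox -> sets bits 8 -> bits=0000000010000
Op 2: insert cat -> sets bits 1 3 -> bits=0101000010000
Op 3: insert jay -> sets bits 9 10 -> bits=0101000011100
Op 4: insert koi -> sets bits 3 7 -> bits=0101000111100
Op 5: insert gnu -> sets bits 1 11 -> bits=0101000111110
Op 6: query fox -> checks bit8=1 (all 1) -> maybe
Op 7: insert ape -> sets bits 1 9 -> bits=0101000111110
Op 8: query ape -> checks bit1=1, bit9=1 (all 1) -> maybe
Query results in order: maybe maybe

Answer: maybe maybe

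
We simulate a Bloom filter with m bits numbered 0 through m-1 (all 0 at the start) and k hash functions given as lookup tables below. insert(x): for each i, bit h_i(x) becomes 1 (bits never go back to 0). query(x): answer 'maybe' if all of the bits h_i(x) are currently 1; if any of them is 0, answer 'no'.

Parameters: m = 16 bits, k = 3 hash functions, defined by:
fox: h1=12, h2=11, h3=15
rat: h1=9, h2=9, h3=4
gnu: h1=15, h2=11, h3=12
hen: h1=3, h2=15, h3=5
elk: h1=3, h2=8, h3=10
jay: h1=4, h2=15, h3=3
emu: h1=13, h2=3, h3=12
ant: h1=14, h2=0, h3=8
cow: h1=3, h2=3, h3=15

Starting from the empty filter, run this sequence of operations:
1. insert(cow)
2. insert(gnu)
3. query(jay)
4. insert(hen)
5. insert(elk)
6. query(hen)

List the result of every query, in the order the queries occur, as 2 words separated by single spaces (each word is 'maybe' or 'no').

Start: bits=0000000000000000
Op 1: insert cow -> sets bits 3 15 -> bits=0001000000000001
Op 2: insert gnu -> sets bits 11 12 15 -> bits=0001000000011001
Op 3: query jay -> checks bit3=1, bit4=0, bit15=1 (has a 0) -> no
Op 4: insert hen -> sets bits 3 5 15 -> bits=0001010000011001
Op 5: insert elk -> sets bits 3 8 10 -> bits=0001010010111001
Op 6: query hen -> checks bit3=1, bit5=1, bit15=1 (all 1) -> maybe
Query results in order: no maybe

Answer: no maybe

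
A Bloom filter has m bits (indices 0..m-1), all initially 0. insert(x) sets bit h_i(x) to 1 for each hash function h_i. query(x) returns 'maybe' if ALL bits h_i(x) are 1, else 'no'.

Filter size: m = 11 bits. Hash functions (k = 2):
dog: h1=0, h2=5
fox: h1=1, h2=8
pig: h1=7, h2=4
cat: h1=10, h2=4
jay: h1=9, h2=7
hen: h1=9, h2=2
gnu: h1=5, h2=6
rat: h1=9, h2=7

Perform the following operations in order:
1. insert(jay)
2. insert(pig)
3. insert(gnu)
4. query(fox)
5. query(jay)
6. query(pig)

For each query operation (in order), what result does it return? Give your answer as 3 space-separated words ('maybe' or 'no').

Start: bits=00000000000
Op 1: insert jay -> sets bits 7 9 -> bits=00000001010
Op 2: insert pig -> sets bits 4 7 -> bits=00001001010
Op 3: insert gnu -> sets bits 5 6 -> bits=00001111010
Op 4: query fox -> checks bit1=0, bit8=0 (has a 0) -> no
Op 5: query jay -> checks bit7=1, bit9=1 (all 1) -> maybe
Op 6: query pig -> checks bit4=1, bit7=1 (all 1) -> maybe
Query results in order: no maybe maybe

Answer: no maybe maybe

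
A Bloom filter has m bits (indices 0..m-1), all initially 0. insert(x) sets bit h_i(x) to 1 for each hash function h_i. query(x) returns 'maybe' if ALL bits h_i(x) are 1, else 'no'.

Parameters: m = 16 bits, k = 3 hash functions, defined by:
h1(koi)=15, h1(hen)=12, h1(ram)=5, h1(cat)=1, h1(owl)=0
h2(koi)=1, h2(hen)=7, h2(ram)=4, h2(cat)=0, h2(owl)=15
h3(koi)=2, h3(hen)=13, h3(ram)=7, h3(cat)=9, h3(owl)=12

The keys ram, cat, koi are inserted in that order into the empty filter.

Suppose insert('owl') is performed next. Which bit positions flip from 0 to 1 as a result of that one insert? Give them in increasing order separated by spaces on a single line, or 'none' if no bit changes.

Start: bits=0000000000000000
After insert 'ram': sets bits 4 5 7 -> bits=0000110100000000
After insert 'cat': sets bits 0 1 9 -> bits=1100110101000000
After insert 'koi': sets bits 1 2 15 -> bits=1110110101000001
insert 'owl' would touch bits 0 12 15; currently bit0=1, bit12=0, bit15=1
Bits that are 0 among those (would change 0->1): 12

Answer: 12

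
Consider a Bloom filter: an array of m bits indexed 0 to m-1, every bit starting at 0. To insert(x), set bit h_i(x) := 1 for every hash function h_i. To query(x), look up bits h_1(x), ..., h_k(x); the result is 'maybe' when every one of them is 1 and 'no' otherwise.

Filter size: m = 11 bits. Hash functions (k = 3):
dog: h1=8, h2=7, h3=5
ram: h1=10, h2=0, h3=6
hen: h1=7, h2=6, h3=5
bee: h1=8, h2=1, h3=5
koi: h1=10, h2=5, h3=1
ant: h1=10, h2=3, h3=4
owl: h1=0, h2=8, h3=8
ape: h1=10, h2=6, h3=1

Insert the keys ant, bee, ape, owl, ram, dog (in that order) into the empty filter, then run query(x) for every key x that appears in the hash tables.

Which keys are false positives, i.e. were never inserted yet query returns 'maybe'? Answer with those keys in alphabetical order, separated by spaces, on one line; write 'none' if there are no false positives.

Answer: hen koi

Derivation:
Start: bits=00000000000
After insert 'ant': sets bits 3 4 10 -> bits=00011000001
After insert 'bee': sets bits 1 5 8 -> bits=01011100101
After insert 'ape': sets bits 1 6 10 -> bits=01011110101
After insert 'owl': sets bits 0 8 -> bits=11011110101
After insert 'ram': sets bits 0 6 10 -> bits=11011110101
After insert 'dog': sets bits 5 7 8 -> bits=11011111101
Not inserted: hen koi — query each against bits=11011111101:
query hen: checks bit5=1, bit6=1, bit7=1 (all 1) -> maybe => FALSE POSITIVE
query koi: checks bit1=1, bit5=1, bit10=1 (all 1) -> maybe => FALSE POSITIVE
False positives (alphabetical): hen koi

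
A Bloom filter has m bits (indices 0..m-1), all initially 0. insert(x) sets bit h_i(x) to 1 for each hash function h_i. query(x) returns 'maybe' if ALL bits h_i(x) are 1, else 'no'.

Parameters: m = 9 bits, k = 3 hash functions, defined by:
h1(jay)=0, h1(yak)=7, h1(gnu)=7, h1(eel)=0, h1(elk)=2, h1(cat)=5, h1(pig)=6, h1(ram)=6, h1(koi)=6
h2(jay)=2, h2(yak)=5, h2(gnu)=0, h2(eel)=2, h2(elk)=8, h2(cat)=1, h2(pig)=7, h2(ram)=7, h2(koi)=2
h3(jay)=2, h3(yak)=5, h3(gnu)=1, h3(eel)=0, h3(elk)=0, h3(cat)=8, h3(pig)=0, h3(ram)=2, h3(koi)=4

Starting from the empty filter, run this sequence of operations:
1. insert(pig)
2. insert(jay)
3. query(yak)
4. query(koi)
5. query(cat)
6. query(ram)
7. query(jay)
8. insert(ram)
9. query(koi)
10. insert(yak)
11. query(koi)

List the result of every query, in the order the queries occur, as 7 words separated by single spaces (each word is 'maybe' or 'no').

Start: bits=000000000
Op 1: insert pig -> sets bits 0 6 7 -> bits=100000110
Op 2: insert jay -> sets bits 0 2 -> bits=101000110
Op 3: query yak -> checks bit5=0, bit7=1 (has a 0) -> no
Op 4: query koi -> checks bit2=1, bit4=0, bit6=1 (has a 0) -> no
Op 5: query cat -> checks bit1=0, bit5=0, bit8=0 (has a 0) -> no
Op 6: query ram -> checks bit2=1, bit6=1, bit7=1 (all 1) -> maybe
Op 7: query jay -> checks bit0=1, bit2=1 (all 1) -> maybe
Op 8: insert ram -> sets bits 2 6 7 -> bits=101000110
Op 9: query koi -> checks bit2=1, bit4=0, bit6=1 (has a 0) -> no
Op 10: insert yak -> sets bits 5 7 -> bits=101001110
Op 11: query koi -> checks bit2=1, bit4=0, bit6=1 (has a 0) -> no
Query results in order: no no no maybe maybe no no

Answer: no no no maybe maybe no no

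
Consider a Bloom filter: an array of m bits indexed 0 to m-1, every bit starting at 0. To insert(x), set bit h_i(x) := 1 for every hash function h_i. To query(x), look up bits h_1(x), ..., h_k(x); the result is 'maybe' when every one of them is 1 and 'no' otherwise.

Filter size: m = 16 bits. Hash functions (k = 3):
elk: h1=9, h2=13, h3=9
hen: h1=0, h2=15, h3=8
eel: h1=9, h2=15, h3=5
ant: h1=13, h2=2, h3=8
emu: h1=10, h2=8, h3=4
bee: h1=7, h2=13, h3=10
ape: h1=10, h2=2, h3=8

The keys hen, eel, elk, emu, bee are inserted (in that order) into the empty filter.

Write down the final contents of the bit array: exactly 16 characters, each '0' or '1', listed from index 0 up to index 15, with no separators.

Answer: 1000110111100101

Derivation:
Start: bits=0000000000000000
After insert 'hen': sets bits 0 8 15 -> bits=1000000010000001
After insert 'eel': sets bits 5 9 15 -> bits=1000010011000001
After insert 'elk': sets bits 9 13 -> bits=1000010011000101
After insert 'emu': sets bits 4 8 10 -> bits=1000110011100101
After insert 'bee': sets bits 7 10 13 -> bits=1000110111100101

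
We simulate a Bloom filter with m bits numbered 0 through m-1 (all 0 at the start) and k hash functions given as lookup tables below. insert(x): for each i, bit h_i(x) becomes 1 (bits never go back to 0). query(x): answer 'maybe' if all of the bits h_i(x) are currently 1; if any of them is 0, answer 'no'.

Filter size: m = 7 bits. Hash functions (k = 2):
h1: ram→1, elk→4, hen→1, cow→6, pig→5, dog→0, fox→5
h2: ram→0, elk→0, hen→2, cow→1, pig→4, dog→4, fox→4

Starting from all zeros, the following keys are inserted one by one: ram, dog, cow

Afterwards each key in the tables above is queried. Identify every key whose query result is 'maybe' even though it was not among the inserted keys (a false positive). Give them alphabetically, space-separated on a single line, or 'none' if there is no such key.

Answer: elk

Derivation:
Start: bits=0000000
After insert 'ram': sets bits 0 1 -> bits=1100000
After insert 'dog': sets bits 0 4 -> bits=1100100
After insert 'cow': sets bits 1 6 -> bits=1100101
Not inserted: elk fox hen pig — query each against bits=1100101:
query elk: checks bit0=1, bit4=1 (all 1) -> maybe => FALSE POSITIVE
query fox: checks bit4=1, bit5=0 (has a 0) -> no => not a false positive
query hen: checks bit1=1, bit2=0 (has a 0) -> no => not a false positive
query pig: checks bit4=1, bit5=0 (has a 0) -> no => not a false positive
False positives (alphabetical): elk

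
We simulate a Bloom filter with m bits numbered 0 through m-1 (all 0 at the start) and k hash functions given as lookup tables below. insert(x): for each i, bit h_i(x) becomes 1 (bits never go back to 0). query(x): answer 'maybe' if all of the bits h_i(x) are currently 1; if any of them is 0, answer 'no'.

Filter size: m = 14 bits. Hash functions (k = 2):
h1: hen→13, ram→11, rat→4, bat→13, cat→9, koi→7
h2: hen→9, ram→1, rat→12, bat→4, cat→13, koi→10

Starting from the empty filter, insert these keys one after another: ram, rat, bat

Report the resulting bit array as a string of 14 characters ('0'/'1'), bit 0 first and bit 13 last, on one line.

Answer: 01001000000111

Derivation:
Start: bits=00000000000000
After insert 'ram': sets bits 1 11 -> bits=01000000000100
After insert 'rat': sets bits 4 12 -> bits=01001000000110
After insert 'bat': sets bits 4 13 -> bits=01001000000111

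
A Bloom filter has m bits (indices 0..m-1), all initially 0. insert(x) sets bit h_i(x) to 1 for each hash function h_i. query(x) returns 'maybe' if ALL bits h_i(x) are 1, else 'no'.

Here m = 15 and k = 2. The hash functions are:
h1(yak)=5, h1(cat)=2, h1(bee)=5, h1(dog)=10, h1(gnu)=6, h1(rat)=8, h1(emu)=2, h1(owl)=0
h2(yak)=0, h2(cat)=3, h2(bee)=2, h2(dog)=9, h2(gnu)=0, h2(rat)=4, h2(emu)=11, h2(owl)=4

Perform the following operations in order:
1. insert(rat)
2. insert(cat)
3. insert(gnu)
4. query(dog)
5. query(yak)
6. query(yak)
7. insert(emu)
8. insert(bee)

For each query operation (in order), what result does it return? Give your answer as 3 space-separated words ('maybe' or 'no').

Start: bits=000000000000000
Op 1: insert rat -> sets bits 4 8 -> bits=000010001000000
Op 2: insert cat -> sets bits 2 3 -> bits=001110001000000
Op 3: insert gnu -> sets bits 0 6 -> bits=101110101000000
Op 4: query dog -> checks bit9=0, bit10=0 (has a 0) -> no
Op 5: query yak -> checks bit0=1, bit5=0 (has a 0) -> no
Op 6: query yak -> checks bit0=1, bit5=0 (has a 0) -> no
Op 7: insert emu -> sets bits 2 11 -> bits=101110101001000
Op 8: insert bee -> sets bits 2 5 -> bits=101111101001000
Query results in order: no no no

Answer: no no no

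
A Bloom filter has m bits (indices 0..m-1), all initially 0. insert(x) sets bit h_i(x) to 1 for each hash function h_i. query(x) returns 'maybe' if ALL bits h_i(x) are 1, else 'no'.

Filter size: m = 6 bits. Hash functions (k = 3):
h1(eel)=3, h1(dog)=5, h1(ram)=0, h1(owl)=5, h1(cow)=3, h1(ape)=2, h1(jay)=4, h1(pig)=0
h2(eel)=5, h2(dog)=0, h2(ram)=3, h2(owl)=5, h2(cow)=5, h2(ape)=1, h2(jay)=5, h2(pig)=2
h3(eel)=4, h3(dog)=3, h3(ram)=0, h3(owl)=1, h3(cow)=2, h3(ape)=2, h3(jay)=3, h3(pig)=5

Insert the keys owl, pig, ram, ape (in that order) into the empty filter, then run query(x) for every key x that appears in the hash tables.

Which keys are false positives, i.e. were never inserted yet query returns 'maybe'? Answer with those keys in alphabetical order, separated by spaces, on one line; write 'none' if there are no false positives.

Answer: cow dog

Derivation:
Start: bits=000000
After insert 'owl': sets bits 1 5 -> bits=010001
After insert 'pig': sets bits 0 2 5 -> bits=111001
After insert 'ram': sets bits 0 3 -> bits=111101
After insert 'ape': sets bits 1 2 -> bits=111101
Not inserted: cow dog eel jay — query each against bits=111101:
query cow: checks bit2=1, bit3=1, bit5=1 (all 1) -> maybe => FALSE POSITIVE
query dog: checks bit0=1, bit3=1, bit5=1 (all 1) -> maybe => FALSE POSITIVE
query eel: checks bit3=1, bit4=0, bit5=1 (has a 0) -> no => not a false positive
query jay: checks bit3=1, bit4=0, bit5=1 (has a 0) -> no => not a false positive
False positives (alphabetical): cow dog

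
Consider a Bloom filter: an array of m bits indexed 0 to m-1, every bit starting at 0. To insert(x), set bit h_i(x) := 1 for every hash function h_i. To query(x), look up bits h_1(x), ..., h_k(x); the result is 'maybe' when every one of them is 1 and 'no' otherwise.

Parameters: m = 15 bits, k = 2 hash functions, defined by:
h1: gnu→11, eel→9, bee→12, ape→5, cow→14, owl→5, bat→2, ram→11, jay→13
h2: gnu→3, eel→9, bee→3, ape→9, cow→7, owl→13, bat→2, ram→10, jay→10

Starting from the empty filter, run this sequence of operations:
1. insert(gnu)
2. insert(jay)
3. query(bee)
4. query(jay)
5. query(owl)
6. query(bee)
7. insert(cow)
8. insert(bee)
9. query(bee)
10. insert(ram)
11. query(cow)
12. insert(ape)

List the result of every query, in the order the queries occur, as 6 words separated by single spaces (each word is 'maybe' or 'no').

Start: bits=000000000000000
Op 1: insert gnu -> sets bits 3 11 -> bits=000100000001000
Op 2: insert jay -> sets bits 10 13 -> bits=000100000011010
Op 3: query bee -> checks bit3=1, bit12=0 (has a 0) -> no
Op 4: query jay -> checks bit10=1, bit13=1 (all 1) -> maybe
Op 5: query owl -> checks bit5=0, bit13=1 (has a 0) -> no
Op 6: query bee -> checks bit3=1, bit12=0 (has a 0) -> no
Op 7: insert cow -> sets bits 7 14 -> bits=000100010011011
Op 8: insert bee -> sets bits 3 12 -> bits=000100010011111
Op 9: query bee -> checks bit3=1, bit12=1 (all 1) -> maybe
Op 10: insert ram -> sets bits 10 11 -> bits=000100010011111
Op 11: query cow -> checks bit7=1, bit14=1 (all 1) -> maybe
Op 12: insert ape -> sets bits 5 9 -> bits=000101010111111
Query results in order: no maybe no no maybe maybe

Answer: no maybe no no maybe maybe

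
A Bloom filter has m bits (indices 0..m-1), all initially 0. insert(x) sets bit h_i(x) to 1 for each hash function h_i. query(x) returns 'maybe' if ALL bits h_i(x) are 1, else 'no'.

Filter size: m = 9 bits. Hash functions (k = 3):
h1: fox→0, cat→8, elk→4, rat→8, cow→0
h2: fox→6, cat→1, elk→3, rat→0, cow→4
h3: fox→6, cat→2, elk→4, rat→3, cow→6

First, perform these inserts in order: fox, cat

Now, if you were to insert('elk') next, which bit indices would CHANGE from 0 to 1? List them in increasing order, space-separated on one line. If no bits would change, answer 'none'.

Start: bits=000000000
After insert 'fox': sets bits 0 6 -> bits=100000100
After insert 'cat': sets bits 1 2 8 -> bits=111000101
insert 'elk' would touch bits 3 4; currently bit3=0, bit4=0
Bits that are 0 among those (would change 0->1): 3 4

Answer: 3 4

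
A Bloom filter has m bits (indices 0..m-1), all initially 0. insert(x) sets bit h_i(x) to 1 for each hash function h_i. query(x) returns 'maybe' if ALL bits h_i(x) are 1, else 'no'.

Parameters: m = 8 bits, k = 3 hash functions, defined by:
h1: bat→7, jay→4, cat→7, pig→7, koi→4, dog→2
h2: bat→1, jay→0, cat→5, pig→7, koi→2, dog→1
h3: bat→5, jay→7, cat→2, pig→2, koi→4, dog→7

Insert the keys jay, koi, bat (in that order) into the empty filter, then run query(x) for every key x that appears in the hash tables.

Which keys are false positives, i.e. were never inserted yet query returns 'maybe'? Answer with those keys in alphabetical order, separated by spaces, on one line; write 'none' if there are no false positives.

Start: bits=00000000
After insert 'jay': sets bits 0 4 7 -> bits=10001001
After insert 'koi': sets bits 2 4 -> bits=10101001
After insert 'bat': sets bits 1 5 7 -> bits=11101101
Not inserted: cat dog pig — query each against bits=11101101:
query cat: checks bit2=1, bit5=1, bit7=1 (all 1) -> maybe => FALSE POSITIVE
query dog: checks bit1=1, bit2=1, bit7=1 (all 1) -> maybe => FALSE POSITIVE
query pig: checks bit2=1, bit7=1 (all 1) -> maybe => FALSE POSITIVE
False positives (alphabetical): cat dog pig

Answer: cat dog pig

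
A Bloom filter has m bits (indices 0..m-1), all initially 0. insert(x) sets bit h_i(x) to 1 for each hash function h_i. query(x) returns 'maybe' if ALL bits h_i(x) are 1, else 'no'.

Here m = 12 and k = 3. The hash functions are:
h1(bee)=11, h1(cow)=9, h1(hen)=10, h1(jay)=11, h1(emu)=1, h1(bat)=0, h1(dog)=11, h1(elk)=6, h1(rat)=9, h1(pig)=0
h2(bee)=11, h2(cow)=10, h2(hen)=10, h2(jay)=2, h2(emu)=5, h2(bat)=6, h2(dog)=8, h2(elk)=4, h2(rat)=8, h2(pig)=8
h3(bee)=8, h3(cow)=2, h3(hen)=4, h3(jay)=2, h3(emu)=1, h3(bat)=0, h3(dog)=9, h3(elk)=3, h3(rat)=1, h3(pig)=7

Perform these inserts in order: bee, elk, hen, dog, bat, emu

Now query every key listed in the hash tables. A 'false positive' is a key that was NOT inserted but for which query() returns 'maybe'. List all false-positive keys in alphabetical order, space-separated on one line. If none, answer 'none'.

Answer: rat

Derivation:
Start: bits=000000000000
After insert 'bee': sets bits 8 11 -> bits=000000001001
After insert 'elk': sets bits 3 4 6 -> bits=000110101001
After insert 'hen': sets bits 4 10 -> bits=000110101011
After insert 'dog': sets bits 8 9 11 -> bits=000110101111
After insert 'bat': sets bits 0 6 -> bits=100110101111
After insert 'emu': sets bits 1 5 -> bits=110111101111
Not inserted: cow jay pig rat — query each against bits=110111101111:
query cow: checks bit2=0, bit9=1, bit10=1 (has a 0) -> no => not a false positive
query jay: checks bit2=0, bit11=1 (has a 0) -> no => not a false positive
query pig: checks bit0=1, bit7=0, bit8=1 (has a 0) -> no => not a false positive
query rat: checks bit1=1, bit8=1, bit9=1 (all 1) -> maybe => FALSE POSITIVE
False positives (alphabetical): rat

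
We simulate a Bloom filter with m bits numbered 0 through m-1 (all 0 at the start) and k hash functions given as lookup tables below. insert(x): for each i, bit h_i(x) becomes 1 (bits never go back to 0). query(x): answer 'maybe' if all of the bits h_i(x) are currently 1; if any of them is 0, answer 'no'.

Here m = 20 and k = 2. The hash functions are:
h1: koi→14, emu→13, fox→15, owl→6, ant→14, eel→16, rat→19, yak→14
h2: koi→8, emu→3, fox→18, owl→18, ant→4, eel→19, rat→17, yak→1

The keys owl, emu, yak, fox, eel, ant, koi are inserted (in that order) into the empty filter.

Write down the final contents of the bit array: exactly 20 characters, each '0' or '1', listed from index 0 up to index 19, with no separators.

Answer: 01011010100001111011

Derivation:
Start: bits=00000000000000000000
After insert 'owl': sets bits 6 18 -> bits=00000010000000000010
After insert 'emu': sets bits 3 13 -> bits=00010010000001000010
After insert 'yak': sets bits 1 14 -> bits=01010010000001100010
After insert 'fox': sets bits 15 18 -> bits=01010010000001110010
After insert 'eel': sets bits 16 19 -> bits=01010010000001111011
After insert 'ant': sets bits 4 14 -> bits=01011010000001111011
After insert 'koi': sets bits 8 14 -> bits=01011010100001111011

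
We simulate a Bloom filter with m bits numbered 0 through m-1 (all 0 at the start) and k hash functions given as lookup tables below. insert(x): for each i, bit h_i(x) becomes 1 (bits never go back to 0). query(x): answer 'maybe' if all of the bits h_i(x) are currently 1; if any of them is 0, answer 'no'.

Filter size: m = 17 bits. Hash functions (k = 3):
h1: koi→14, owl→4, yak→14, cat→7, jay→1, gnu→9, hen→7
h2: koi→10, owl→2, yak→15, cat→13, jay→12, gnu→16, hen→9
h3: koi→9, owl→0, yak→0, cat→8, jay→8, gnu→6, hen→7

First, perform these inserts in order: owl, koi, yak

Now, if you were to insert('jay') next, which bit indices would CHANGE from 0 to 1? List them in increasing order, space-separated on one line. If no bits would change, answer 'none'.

Answer: 1 8 12

Derivation:
Start: bits=00000000000000000
After insert 'owl': sets bits 0 2 4 -> bits=10101000000000000
After insert 'koi': sets bits 9 10 14 -> bits=10101000011000100
After insert 'yak': sets bits 0 14 15 -> bits=10101000011000110
insert 'jay' would touch bits 1 8 12; currently bit1=0, bit8=0, bit12=0
Bits that are 0 among those (would change 0->1): 1 8 12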